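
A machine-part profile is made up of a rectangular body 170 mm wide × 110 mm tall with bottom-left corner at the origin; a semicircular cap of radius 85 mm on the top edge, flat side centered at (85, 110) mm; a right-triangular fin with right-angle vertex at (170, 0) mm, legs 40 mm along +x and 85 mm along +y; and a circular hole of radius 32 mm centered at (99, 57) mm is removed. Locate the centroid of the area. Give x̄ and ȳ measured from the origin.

x̄ = 89.28 mm, ȳ = 89.41 mm

rectangular body: A = 170 × 110 = 18700.00, centroid at (85.00, 55.00).
semicircular top: A = ½π·85² = 11349.00, centroid at (85.00, 146.08).
triangular fin: A = ½·40·85 = 1700.00, centroid at (183.33, 28.33).
hole: A = −π·32² = -3216.99, centroid at (99.00, 57.00).
ΣA = 28532.01 mm²
ΣAx̄ = (18700.00)(85.00) + (11349.00)(85.00) + (1700.00)(183.33) + (-3216.99)(99.00) = 2547349.86 mm³
ΣAȳ = (18700.00)(55.00) + (11349.00)(146.08) + (1700.00)(28.33) + (-3216.99)(57.00) = 2551105.23 mm³
x̄ = 2547349.86 / 28532.01 = 89.28 mm
ȳ = 2551105.23 / 28532.01 = 89.41 mm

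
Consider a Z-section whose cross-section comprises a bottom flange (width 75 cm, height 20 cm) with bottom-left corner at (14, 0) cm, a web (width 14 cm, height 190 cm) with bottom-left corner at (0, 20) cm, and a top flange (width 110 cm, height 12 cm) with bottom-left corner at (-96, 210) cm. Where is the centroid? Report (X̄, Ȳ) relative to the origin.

X̄ = 7.62 cm, Ȳ = 110.59 cm

Part | A | x̄ᵢ | ȳᵢ | A·x̄ᵢ | A·ȳᵢ
bottom flange | 1500.00 | 51.50 | 10.00 | 77250.00 | 15000.00
web | 2660.00 | 7.00 | 115.00 | 18620.00 | 305900.00
top flange | 1320.00 | -41.00 | 216.00 | -54120.00 | 285120.00
Σ | 5480.00 |  |  | 41750.00 | 606020.00
X̄ = 41750.00 / 5480.00 = 7.62 cm
Ȳ = 606020.00 / 5480.00 = 110.59 cm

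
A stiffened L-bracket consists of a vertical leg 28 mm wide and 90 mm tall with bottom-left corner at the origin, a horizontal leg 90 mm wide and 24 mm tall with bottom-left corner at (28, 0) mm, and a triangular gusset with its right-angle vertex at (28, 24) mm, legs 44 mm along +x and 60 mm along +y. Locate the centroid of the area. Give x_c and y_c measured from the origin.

x_c = 41.55 mm, y_c = 32.90 mm

vertical leg: A = 28 × 90 = 2520.00, centroid at (14.00, 45.00).
horizontal leg: A = 90 × 24 = 2160.00, centroid at (73.00, 12.00).
gusset: A = ½·44·60 = 1320.00, centroid at (42.67, 44.00).
ΣA = 6000.00 mm²
ΣAx_c = (2520.00)(14.00) + (2160.00)(73.00) + (1320.00)(42.67) = 249280.00 mm³
ΣAy_c = (2520.00)(45.00) + (2160.00)(12.00) + (1320.00)(44.00) = 197400.00 mm³
x_c = 249280.00 / 6000.00 = 41.55 mm
y_c = 197400.00 / 6000.00 = 32.90 mm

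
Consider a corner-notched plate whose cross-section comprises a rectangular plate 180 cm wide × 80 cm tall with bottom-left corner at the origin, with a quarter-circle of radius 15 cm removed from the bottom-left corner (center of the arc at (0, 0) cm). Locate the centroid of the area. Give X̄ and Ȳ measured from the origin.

X̄ = 91.04 cm, Ȳ = 40.42 cm

Part | A | x̄ᵢ | ȳᵢ | A·x̄ᵢ | A·ȳᵢ
plate | 14400.00 | 90.00 | 40.00 | 1296000.00 | 576000.00
removed quarter-circle | -176.71 | 6.37 | 6.37 | -1125.00 | -1125.00
Σ | 14223.29 |  |  | 1294875.00 | 574875.00
X̄ = 1294875.00 / 14223.29 = 91.04 cm
Ȳ = 574875.00 / 14223.29 = 40.42 cm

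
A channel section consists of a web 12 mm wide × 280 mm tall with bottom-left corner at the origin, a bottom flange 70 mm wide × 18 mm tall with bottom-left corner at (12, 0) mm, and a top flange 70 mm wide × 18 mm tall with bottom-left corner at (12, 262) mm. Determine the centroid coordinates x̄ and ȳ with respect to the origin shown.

web: A = 12 × 280 = 3360.00, centroid at (6.00, 140.00).
bottom flange: A = 70 × 18 = 1260.00, centroid at (47.00, 9.00).
top flange: A = 70 × 18 = 1260.00, centroid at (47.00, 271.00).
ΣA = 5880.00 mm²
ΣAx̄ = (3360.00)(6.00) + (1260.00)(47.00) + (1260.00)(47.00) = 138600.00 mm³
ΣAȳ = (3360.00)(140.00) + (1260.00)(9.00) + (1260.00)(271.00) = 823200.00 mm³
x̄ = 138600.00 / 5880.00 = 23.57 mm
ȳ = 823200.00 / 5880.00 = 140.00 mm

x̄ = 23.57 mm, ȳ = 140.00 mm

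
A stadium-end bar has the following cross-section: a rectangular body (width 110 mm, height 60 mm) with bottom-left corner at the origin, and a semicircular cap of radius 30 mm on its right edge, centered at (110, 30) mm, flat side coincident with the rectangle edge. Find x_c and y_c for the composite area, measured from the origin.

rectangular body: A = 110 × 60 = 6600.00, centroid at (55.00, 30.00).
semicircular end: A = ½π·30² = 1413.72, centroid at (122.73, 30.00).
ΣA = 8013.72 mm², ΣAx_c = 536508.84 mm³, ΣAy_c = 240411.50 mm³.
x_c = 536508.84/8013.72 = 66.95 mm; y_c = 240411.50/8013.72 = 30.00 mm.

x_c = 66.95 mm, y_c = 30.00 mm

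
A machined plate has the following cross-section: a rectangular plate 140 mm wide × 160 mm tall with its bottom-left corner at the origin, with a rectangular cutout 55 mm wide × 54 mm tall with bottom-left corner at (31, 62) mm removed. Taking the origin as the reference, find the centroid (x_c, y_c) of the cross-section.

plate: A = 140 × 160 = 22400.00, centroid at (70.00, 80.00).
hole: A = −(55 × 54) = -2970.00, centroid at (58.50, 89.00).
ΣA = 19430.00 mm², ΣAx_c = 1394255.00 mm³, ΣAy_c = 1527670.00 mm³.
x_c = 1394255.00/19430.00 = 71.76 mm; y_c = 1527670.00/19430.00 = 78.62 mm.

x_c = 71.76 mm, y_c = 78.62 mm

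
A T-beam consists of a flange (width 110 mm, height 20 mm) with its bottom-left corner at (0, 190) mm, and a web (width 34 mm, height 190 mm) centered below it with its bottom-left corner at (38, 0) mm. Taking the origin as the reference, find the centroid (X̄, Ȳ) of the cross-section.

X̄ = 55.00 mm, Ȳ = 121.67 mm

web: A = 34 × 190 = 6460.00, centroid at (55.00, 95.00).
flange: A = 110 × 20 = 2200.00, centroid at (55.00, 200.00).
ΣA = 8660.00 mm², ΣAX̄ = 476300.00 mm³, ΣAȲ = 1053700.00 mm³.
X̄ = 476300.00/8660.00 = 55.00 mm; Ȳ = 1053700.00/8660.00 = 121.67 mm.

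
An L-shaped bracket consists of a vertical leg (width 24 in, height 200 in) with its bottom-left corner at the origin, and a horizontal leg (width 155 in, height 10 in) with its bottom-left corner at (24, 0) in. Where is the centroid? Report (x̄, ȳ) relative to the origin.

x̄ = 33.85 in, ȳ = 76.81 in

vertical leg: A = 24 × 200 = 4800.00, centroid at (12.00, 100.00).
horizontal leg: A = 155 × 10 = 1550.00, centroid at (101.50, 5.00).
ΣA = 6350.00 in², ΣAx̄ = 214925.00 in³, ΣAȳ = 487750.00 in³.
x̄ = 214925.00/6350.00 = 33.85 in; ȳ = 487750.00/6350.00 = 76.81 in.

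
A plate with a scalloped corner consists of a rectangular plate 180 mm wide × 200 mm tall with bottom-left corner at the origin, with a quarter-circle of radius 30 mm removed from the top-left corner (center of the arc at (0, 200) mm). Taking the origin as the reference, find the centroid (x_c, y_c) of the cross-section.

x_c = 91.55 mm, y_c = 98.25 mm

Part | A | x̄ᵢ | ȳᵢ | A·x̄ᵢ | A·ȳᵢ
plate | 36000.00 | 90.00 | 100.00 | 3240000.00 | 3600000.00
removed quarter-circle | -706.86 | 12.73 | 187.27 | -9000.00 | -132371.67
Σ | 35293.14 |  |  | 3231000.00 | 3467628.33
x_c = 3231000.00 / 35293.14 = 91.55 mm
y_c = 3467628.33 / 35293.14 = 98.25 mm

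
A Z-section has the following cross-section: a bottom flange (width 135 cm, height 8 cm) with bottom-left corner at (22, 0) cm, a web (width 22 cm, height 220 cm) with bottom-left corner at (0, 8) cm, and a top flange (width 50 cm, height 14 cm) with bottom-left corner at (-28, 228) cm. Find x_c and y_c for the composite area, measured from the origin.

Part | A | x̄ᵢ | ȳᵢ | A·x̄ᵢ | A·ȳᵢ
bottom flange | 1080.00 | 89.50 | 4.00 | 96660.00 | 4320.00
web | 4840.00 | 11.00 | 118.00 | 53240.00 | 571120.00
top flange | 700.00 | -3.00 | 235.00 | -2100.00 | 164500.00
Σ | 6620.00 |  |  | 147800.00 | 739940.00
x_c = 147800.00 / 6620.00 = 22.33 cm
y_c = 739940.00 / 6620.00 = 111.77 cm

x_c = 22.33 cm, y_c = 111.77 cm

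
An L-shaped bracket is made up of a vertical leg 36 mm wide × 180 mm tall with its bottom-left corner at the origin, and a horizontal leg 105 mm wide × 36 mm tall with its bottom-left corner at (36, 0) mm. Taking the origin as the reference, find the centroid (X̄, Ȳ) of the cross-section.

vertical leg: A = 36 × 180 = 6480.00, centroid at (18.00, 90.00).
horizontal leg: A = 105 × 36 = 3780.00, centroid at (88.50, 18.00).
ΣA = 10260.00 mm², ΣAX̄ = 451170.00 mm³, ΣAȲ = 651240.00 mm³.
X̄ = 451170.00/10260.00 = 43.97 mm; Ȳ = 651240.00/10260.00 = 63.47 mm.

X̄ = 43.97 mm, Ȳ = 63.47 mm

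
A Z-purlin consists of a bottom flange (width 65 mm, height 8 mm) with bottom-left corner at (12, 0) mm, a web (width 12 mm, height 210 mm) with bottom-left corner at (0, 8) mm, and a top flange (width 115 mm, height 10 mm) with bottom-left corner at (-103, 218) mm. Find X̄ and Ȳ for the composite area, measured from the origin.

bottom flange: A = 65 × 8 = 520.00, centroid at (44.50, 4.00).
web: A = 12 × 210 = 2520.00, centroid at (6.00, 113.00).
top flange: A = 115 × 10 = 1150.00, centroid at (-45.50, 223.00).
ΣA = 4190.00 mm², ΣAX̄ = -14065.00 mm³, ΣAȲ = 543290.00 mm³.
X̄ = -14065.00/4190.00 = -3.36 mm; Ȳ = 543290.00/4190.00 = 129.66 mm.

X̄ = -3.36 mm, Ȳ = 129.66 mm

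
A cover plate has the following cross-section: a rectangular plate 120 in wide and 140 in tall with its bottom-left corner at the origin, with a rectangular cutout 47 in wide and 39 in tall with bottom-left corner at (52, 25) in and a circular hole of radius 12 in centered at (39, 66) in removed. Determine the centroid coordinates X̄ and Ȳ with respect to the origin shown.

Part | A | x̄ᵢ | ȳᵢ | A·x̄ᵢ | A·ȳᵢ
plate | 16800.00 | 60.00 | 70.00 | 1008000.00 | 1176000.00
hole 1 | -1833.00 | 75.50 | 44.50 | -138391.50 | -81568.50
hole 2 | -452.39 | 39.00 | 66.00 | -17643.18 | -29857.70
Σ | 14514.61 |  |  | 851965.32 | 1064573.80
X̄ = 851965.32 / 14514.61 = 58.70 in
Ȳ = 1064573.80 / 14514.61 = 73.34 in

X̄ = 58.70 in, Ȳ = 73.34 in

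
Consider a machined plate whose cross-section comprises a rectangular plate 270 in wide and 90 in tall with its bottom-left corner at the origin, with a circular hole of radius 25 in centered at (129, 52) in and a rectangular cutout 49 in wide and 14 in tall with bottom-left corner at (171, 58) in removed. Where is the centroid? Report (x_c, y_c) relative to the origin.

x_c = 133.63 in, y_c = 43.73 in

plate: A = 270 × 90 = 24300.00, centroid at (135.00, 45.00).
hole 1: A = −π·25² = -1963.50, centroid at (129.00, 52.00).
hole 2: A = −(49 × 14) = -686.00, centroid at (195.50, 65.00).
ΣA = 21650.50 in², ΣAx_c = 2893096.09 in³, ΣAy_c = 946808.24 in³.
x_c = 2893096.09/21650.50 = 133.63 in; y_c = 946808.24/21650.50 = 43.73 in.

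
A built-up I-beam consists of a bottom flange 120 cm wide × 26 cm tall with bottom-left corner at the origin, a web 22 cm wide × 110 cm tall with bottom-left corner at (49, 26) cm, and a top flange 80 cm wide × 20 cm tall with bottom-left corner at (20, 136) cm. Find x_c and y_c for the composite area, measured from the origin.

x_c = 60.00 cm, y_c = 65.85 cm

Part | A | x̄ᵢ | ȳᵢ | A·x̄ᵢ | A·ȳᵢ
bottom flange | 3120.00 | 60.00 | 13.00 | 187200.00 | 40560.00
web | 2420.00 | 60.00 | 81.00 | 145200.00 | 196020.00
top flange | 1600.00 | 60.00 | 146.00 | 96000.00 | 233600.00
Σ | 7140.00 |  |  | 428400.00 | 470180.00
x_c = 428400.00 / 7140.00 = 60.00 cm
y_c = 470180.00 / 7140.00 = 65.85 cm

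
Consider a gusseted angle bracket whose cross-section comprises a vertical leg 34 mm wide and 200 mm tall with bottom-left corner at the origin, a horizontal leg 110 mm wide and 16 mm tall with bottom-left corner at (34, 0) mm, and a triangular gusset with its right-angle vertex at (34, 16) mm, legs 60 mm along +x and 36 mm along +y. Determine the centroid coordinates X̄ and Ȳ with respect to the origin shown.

Part | A | x̄ᵢ | ȳᵢ | A·x̄ᵢ | A·ȳᵢ
vertical leg | 6800.00 | 17.00 | 100.00 | 115600.00 | 680000.00
horizontal leg | 1760.00 | 89.00 | 8.00 | 156640.00 | 14080.00
gusset | 1080.00 | 54.00 | 28.00 | 58320.00 | 30240.00
Σ | 9640.00 |  |  | 330560.00 | 724320.00
X̄ = 330560.00 / 9640.00 = 34.29 mm
Ȳ = 724320.00 / 9640.00 = 75.14 mm

X̄ = 34.29 mm, Ȳ = 75.14 mm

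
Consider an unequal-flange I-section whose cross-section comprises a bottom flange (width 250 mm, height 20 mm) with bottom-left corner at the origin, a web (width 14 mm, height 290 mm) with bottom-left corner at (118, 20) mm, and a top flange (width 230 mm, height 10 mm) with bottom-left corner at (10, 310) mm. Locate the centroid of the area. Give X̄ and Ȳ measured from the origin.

X̄ = 125.00 mm, Ȳ = 127.15 mm

bottom flange: A = 250 × 20 = 5000.00, centroid at (125.00, 10.00).
web: A = 14 × 290 = 4060.00, centroid at (125.00, 165.00).
top flange: A = 230 × 10 = 2300.00, centroid at (125.00, 315.00).
ΣA = 11360.00 mm², ΣAX̄ = 1420000.00 mm³, ΣAȲ = 1444400.00 mm³.
X̄ = 1420000.00/11360.00 = 125.00 mm; Ȳ = 1444400.00/11360.00 = 127.15 mm.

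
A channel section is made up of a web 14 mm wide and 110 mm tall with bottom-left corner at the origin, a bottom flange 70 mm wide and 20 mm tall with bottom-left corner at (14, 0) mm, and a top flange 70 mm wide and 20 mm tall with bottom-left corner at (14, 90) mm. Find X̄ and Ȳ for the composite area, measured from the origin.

Part | A | x̄ᵢ | ȳᵢ | A·x̄ᵢ | A·ȳᵢ
web | 1540.00 | 7.00 | 55.00 | 10780.00 | 84700.00
bottom flange | 1400.00 | 49.00 | 10.00 | 68600.00 | 14000.00
top flange | 1400.00 | 49.00 | 100.00 | 68600.00 | 140000.00
Σ | 4340.00 |  |  | 147980.00 | 238700.00
X̄ = 147980.00 / 4340.00 = 34.10 mm
Ȳ = 238700.00 / 4340.00 = 55.00 mm

X̄ = 34.10 mm, Ȳ = 55.00 mm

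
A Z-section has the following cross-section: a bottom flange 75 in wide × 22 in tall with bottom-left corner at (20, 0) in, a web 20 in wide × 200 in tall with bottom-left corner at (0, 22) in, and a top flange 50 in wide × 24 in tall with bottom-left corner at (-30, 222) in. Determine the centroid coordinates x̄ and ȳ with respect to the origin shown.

x̄ = 18.81 in, ȳ = 114.88 in

bottom flange: A = 75 × 22 = 1650.00, centroid at (57.50, 11.00).
web: A = 20 × 200 = 4000.00, centroid at (10.00, 122.00).
top flange: A = 50 × 24 = 1200.00, centroid at (-5.00, 234.00).
ΣA = 6850.00 in², ΣAx̄ = 128875.00 in³, ΣAȳ = 786950.00 in³.
x̄ = 128875.00/6850.00 = 18.81 in; ȳ = 786950.00/6850.00 = 114.88 in.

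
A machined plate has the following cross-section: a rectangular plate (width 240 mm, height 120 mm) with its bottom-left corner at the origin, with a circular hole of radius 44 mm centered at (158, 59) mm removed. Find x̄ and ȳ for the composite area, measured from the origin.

x̄ = 109.83 mm, ȳ = 60.27 mm

plate: A = 240 × 120 = 28800.00, centroid at (120.00, 60.00).
hole: A = −π·44² = -6082.12, centroid at (158.00, 59.00).
ΣA = 22717.88 mm²
ΣAx̄ = (28800.00)(120.00) + (-6082.12)(158.00) = 2495024.51 mm³
ΣAȳ = (28800.00)(60.00) + (-6082.12)(59.00) = 1369154.72 mm³
x̄ = 2495024.51 / 22717.88 = 109.83 mm
ȳ = 1369154.72 / 22717.88 = 60.27 mm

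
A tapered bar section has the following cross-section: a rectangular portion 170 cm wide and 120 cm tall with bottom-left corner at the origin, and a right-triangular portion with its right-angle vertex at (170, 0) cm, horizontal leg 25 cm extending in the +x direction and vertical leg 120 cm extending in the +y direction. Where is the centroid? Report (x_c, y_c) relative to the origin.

rectangular portion: A = 170 × 120 = 20400.00, centroid at (85.00, 60.00).
triangular portion: A = ½·25·120 = 1500.00, centroid at (178.33, 40.00).
ΣA = 21900.00 cm², ΣAx_c = 2001500.00 cm³, ΣAy_c = 1284000.00 cm³.
x_c = 2001500.00/21900.00 = 91.39 cm; y_c = 1284000.00/21900.00 = 58.63 cm.

x_c = 91.39 cm, y_c = 58.63 cm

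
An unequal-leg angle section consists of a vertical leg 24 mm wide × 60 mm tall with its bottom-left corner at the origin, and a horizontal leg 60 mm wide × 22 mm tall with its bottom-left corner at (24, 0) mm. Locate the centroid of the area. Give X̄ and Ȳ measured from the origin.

Part | A | x̄ᵢ | ȳᵢ | A·x̄ᵢ | A·ȳᵢ
vertical leg | 1440.00 | 12.00 | 30.00 | 17280.00 | 43200.00
horizontal leg | 1320.00 | 54.00 | 11.00 | 71280.00 | 14520.00
Σ | 2760.00 |  |  | 88560.00 | 57720.00
X̄ = 88560.00 / 2760.00 = 32.09 mm
Ȳ = 57720.00 / 2760.00 = 20.91 mm

X̄ = 32.09 mm, Ȳ = 20.91 mm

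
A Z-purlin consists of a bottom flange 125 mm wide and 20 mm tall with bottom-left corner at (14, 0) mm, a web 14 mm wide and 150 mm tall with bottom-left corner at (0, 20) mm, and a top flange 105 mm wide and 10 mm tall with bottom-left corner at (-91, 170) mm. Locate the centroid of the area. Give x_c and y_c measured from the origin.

x_c = 29.30 mm, y_c = 72.26 mm

bottom flange: A = 125 × 20 = 2500.00, centroid at (76.50, 10.00).
web: A = 14 × 150 = 2100.00, centroid at (7.00, 95.00).
top flange: A = 105 × 10 = 1050.00, centroid at (-38.50, 175.00).
ΣA = 5650.00 mm², ΣAx_c = 165525.00 mm³, ΣAy_c = 408250.00 mm³.
x_c = 165525.00/5650.00 = 29.30 mm; y_c = 408250.00/5650.00 = 72.26 mm.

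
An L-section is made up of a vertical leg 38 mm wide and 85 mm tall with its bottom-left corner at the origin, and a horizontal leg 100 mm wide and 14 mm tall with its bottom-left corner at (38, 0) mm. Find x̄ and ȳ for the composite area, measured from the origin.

vertical leg: A = 38 × 85 = 3230.00, centroid at (19.00, 42.50).
horizontal leg: A = 100 × 14 = 1400.00, centroid at (88.00, 7.00).
ΣA = 4630.00 mm²
ΣAx̄ = (3230.00)(19.00) + (1400.00)(88.00) = 184570.00 mm³
ΣAȳ = (3230.00)(42.50) + (1400.00)(7.00) = 147075.00 mm³
x̄ = 184570.00 / 4630.00 = 39.86 mm
ȳ = 147075.00 / 4630.00 = 31.77 mm

x̄ = 39.86 mm, ȳ = 31.77 mm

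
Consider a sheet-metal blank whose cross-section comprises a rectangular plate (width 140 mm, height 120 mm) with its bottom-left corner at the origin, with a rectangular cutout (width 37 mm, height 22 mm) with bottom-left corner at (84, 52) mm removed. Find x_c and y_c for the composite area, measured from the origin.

plate: A = 140 × 120 = 16800.00, centroid at (70.00, 60.00).
hole: A = −(37 × 22) = -814.00, centroid at (102.50, 63.00).
ΣA = 15986.00 mm², ΣAx_c = 1092565.00 mm³, ΣAy_c = 956718.00 mm³.
x_c = 1092565.00/15986.00 = 68.35 mm; y_c = 956718.00/15986.00 = 59.85 mm.

x_c = 68.35 mm, y_c = 59.85 mm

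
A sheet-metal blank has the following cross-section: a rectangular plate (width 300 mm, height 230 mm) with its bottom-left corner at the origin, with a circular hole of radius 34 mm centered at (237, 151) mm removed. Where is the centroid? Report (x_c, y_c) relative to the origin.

x_c = 145.17 mm, y_c = 113.00 mm

plate: A = 300 × 230 = 69000.00, centroid at (150.00, 115.00).
hole: A = −π·34² = -3631.68, centroid at (237.00, 151.00).
ΣA = 65368.32 mm², ΣAx_c = 9489291.58 mm³, ΣAy_c = 7386616.15 mm³.
x_c = 9489291.58/65368.32 = 145.17 mm; y_c = 7386616.15/65368.32 = 113.00 mm.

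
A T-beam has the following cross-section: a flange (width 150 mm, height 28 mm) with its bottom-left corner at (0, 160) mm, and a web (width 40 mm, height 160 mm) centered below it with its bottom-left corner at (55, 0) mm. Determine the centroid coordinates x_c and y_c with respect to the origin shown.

Part | A | x̄ᵢ | ȳᵢ | A·x̄ᵢ | A·ȳᵢ
web | 6400.00 | 75.00 | 80.00 | 480000.00 | 512000.00
flange | 4200.00 | 75.00 | 174.00 | 315000.00 | 730800.00
Σ | 10600.00 |  |  | 795000.00 | 1242800.00
x_c = 795000.00 / 10600.00 = 75.00 mm
y_c = 1242800.00 / 10600.00 = 117.25 mm

x_c = 75.00 mm, y_c = 117.25 mm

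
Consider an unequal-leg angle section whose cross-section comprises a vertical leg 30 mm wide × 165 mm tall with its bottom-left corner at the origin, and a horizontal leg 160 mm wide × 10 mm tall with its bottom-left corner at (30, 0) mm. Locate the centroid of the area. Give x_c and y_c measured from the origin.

x_c = 38.21 mm, y_c = 63.57 mm

Part | A | x̄ᵢ | ȳᵢ | A·x̄ᵢ | A·ȳᵢ
vertical leg | 4950.00 | 15.00 | 82.50 | 74250.00 | 408375.00
horizontal leg | 1600.00 | 110.00 | 5.00 | 176000.00 | 8000.00
Σ | 6550.00 |  |  | 250250.00 | 416375.00
x_c = 250250.00 / 6550.00 = 38.21 mm
y_c = 416375.00 / 6550.00 = 63.57 mm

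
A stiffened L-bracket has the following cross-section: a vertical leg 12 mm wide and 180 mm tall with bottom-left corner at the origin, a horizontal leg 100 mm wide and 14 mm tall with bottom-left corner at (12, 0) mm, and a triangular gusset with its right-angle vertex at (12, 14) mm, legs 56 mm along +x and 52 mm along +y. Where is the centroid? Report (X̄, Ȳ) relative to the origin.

vertical leg: A = 12 × 180 = 2160.00, centroid at (6.00, 90.00).
horizontal leg: A = 100 × 14 = 1400.00, centroid at (62.00, 7.00).
gusset: A = ½·56·52 = 1456.00, centroid at (30.67, 31.33).
ΣA = 5016.00 mm², ΣAX̄ = 144410.67 mm³, ΣAȲ = 249821.33 mm³.
X̄ = 144410.67/5016.00 = 28.79 mm; Ȳ = 249821.33/5016.00 = 49.80 mm.

X̄ = 28.79 mm, Ȳ = 49.80 mm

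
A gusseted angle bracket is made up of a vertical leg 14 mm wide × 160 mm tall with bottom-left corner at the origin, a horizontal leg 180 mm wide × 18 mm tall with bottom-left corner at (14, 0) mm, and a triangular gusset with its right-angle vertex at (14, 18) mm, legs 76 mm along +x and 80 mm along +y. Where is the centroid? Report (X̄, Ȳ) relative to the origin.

Part | A | x̄ᵢ | ȳᵢ | A·x̄ᵢ | A·ȳᵢ
vertical leg | 2240.00 | 7.00 | 80.00 | 15680.00 | 179200.00
horizontal leg | 3240.00 | 104.00 | 9.00 | 336960.00 | 29160.00
gusset | 3040.00 | 39.33 | 44.67 | 119573.33 | 135786.67
Σ | 8520.00 |  |  | 472213.33 | 344146.67
X̄ = 472213.33 / 8520.00 = 55.42 mm
Ȳ = 344146.67 / 8520.00 = 40.39 mm

X̄ = 55.42 mm, Ȳ = 40.39 mm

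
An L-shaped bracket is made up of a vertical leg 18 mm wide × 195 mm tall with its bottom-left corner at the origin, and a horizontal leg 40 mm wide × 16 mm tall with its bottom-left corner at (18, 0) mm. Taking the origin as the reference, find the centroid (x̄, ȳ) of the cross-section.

x̄ = 13.47 mm, ȳ = 83.70 mm

vertical leg: A = 18 × 195 = 3510.00, centroid at (9.00, 97.50).
horizontal leg: A = 40 × 16 = 640.00, centroid at (38.00, 8.00).
ΣA = 4150.00 mm², ΣAx̄ = 55910.00 mm³, ΣAȳ = 347345.00 mm³.
x̄ = 55910.00/4150.00 = 13.47 mm; ȳ = 347345.00/4150.00 = 83.70 mm.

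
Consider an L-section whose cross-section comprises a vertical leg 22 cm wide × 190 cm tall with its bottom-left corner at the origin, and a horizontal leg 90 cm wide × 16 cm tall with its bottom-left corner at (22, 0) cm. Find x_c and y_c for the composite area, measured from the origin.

vertical leg: A = 22 × 190 = 4180.00, centroid at (11.00, 95.00).
horizontal leg: A = 90 × 16 = 1440.00, centroid at (67.00, 8.00).
ΣA = 5620.00 cm², ΣAx_c = 142460.00 cm³, ΣAy_c = 408620.00 cm³.
x_c = 142460.00/5620.00 = 25.35 cm; y_c = 408620.00/5620.00 = 72.71 cm.

x_c = 25.35 cm, y_c = 72.71 cm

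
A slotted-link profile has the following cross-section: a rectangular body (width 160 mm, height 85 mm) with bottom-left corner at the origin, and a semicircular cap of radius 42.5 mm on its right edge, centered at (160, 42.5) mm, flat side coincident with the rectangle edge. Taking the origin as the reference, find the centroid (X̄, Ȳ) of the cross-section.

rectangular body: A = 160 × 85 = 13600.00, centroid at (80.00, 42.50).
semicircular end: A = ½π·42.5² = 2837.25, centroid at (178.04, 42.50).
ΣA = 16437.25 mm², ΣAX̄ = 1593137.22 mm³, ΣAȲ = 698583.16 mm³.
X̄ = 1593137.22/16437.25 = 96.92 mm; Ȳ = 698583.16/16437.25 = 42.50 mm.

X̄ = 96.92 mm, Ȳ = 42.50 mm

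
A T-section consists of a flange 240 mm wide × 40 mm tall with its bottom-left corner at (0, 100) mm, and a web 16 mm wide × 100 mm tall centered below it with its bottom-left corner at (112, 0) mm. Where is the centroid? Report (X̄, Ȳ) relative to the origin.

web: A = 16 × 100 = 1600.00, centroid at (120.00, 50.00).
flange: A = 240 × 40 = 9600.00, centroid at (120.00, 120.00).
ΣA = 11200.00 mm²
ΣAX̄ = (1600.00)(120.00) + (9600.00)(120.00) = 1344000.00 mm³
ΣAȲ = (1600.00)(50.00) + (9600.00)(120.00) = 1232000.00 mm³
X̄ = 1344000.00 / 11200.00 = 120.00 mm
Ȳ = 1232000.00 / 11200.00 = 110.00 mm

X̄ = 120.00 mm, Ȳ = 110.00 mm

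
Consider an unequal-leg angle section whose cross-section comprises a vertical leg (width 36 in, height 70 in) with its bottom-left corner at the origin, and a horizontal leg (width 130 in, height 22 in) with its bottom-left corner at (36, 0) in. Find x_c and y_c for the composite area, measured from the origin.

x_c = 62.12 in, y_c = 22.24 in

vertical leg: A = 36 × 70 = 2520.00, centroid at (18.00, 35.00).
horizontal leg: A = 130 × 22 = 2860.00, centroid at (101.00, 11.00).
ΣA = 5380.00 in², ΣAx_c = 334220.00 in³, ΣAy_c = 119660.00 in³.
x_c = 334220.00/5380.00 = 62.12 in; y_c = 119660.00/5380.00 = 22.24 in.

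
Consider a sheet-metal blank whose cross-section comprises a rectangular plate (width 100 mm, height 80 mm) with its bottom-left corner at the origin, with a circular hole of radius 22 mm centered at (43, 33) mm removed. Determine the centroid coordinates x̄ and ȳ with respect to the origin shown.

x̄ = 51.64 mm, ȳ = 41.64 mm

plate: A = 100 × 80 = 8000.00, centroid at (50.00, 40.00).
hole: A = −π·22² = -1520.53, centroid at (43.00, 33.00).
ΣA = 6479.47 mm², ΣAx̄ = 334617.17 mm³, ΣAȳ = 269822.48 mm³.
x̄ = 334617.17/6479.47 = 51.64 mm; ȳ = 269822.48/6479.47 = 41.64 mm.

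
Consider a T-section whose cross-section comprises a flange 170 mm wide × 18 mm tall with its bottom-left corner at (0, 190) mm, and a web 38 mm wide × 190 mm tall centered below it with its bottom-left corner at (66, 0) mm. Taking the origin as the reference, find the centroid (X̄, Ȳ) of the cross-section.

X̄ = 85.00 mm, Ȳ = 125.96 mm

web: A = 38 × 190 = 7220.00, centroid at (85.00, 95.00).
flange: A = 170 × 18 = 3060.00, centroid at (85.00, 199.00).
ΣA = 10280.00 mm², ΣAX̄ = 873800.00 mm³, ΣAȲ = 1294840.00 mm³.
X̄ = 873800.00/10280.00 = 85.00 mm; Ȳ = 1294840.00/10280.00 = 125.96 mm.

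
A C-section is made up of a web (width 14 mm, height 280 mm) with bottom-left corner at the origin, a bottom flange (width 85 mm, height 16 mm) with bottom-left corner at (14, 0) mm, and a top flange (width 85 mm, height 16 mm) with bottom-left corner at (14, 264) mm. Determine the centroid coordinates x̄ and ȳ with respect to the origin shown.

x̄ = 27.28 mm, ȳ = 140.00 mm

web: A = 14 × 280 = 3920.00, centroid at (7.00, 140.00).
bottom flange: A = 85 × 16 = 1360.00, centroid at (56.50, 8.00).
top flange: A = 85 × 16 = 1360.00, centroid at (56.50, 272.00).
ΣA = 6640.00 mm², ΣAx̄ = 181120.00 mm³, ΣAȳ = 929600.00 mm³.
x̄ = 181120.00/6640.00 = 27.28 mm; ȳ = 929600.00/6640.00 = 140.00 mm.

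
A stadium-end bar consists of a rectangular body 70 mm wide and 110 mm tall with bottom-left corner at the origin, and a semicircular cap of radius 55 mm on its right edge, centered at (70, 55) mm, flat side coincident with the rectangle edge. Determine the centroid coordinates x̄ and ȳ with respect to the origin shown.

x̄ = 57.26 mm, ȳ = 55.00 mm

rectangular body: A = 70 × 110 = 7700.00, centroid at (35.00, 55.00).
semicircular end: A = ½π·55² = 4751.66, centroid at (93.34, 55.00).
ΣA = 12451.66 mm²
ΣAx̄ = (7700.00)(35.00) + (4751.66)(93.34) = 713032.79 mm³
ΣAȳ = (7700.00)(55.00) + (4751.66)(55.00) = 684841.24 mm³
x̄ = 713032.79 / 12451.66 = 57.26 mm
ȳ = 684841.24 / 12451.66 = 55.00 mm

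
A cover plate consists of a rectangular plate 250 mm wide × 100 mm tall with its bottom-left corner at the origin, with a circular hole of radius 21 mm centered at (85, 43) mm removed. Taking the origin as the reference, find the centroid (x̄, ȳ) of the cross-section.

x̄ = 127.35 mm, ȳ = 50.41 mm

plate: A = 250 × 100 = 25000.00, centroid at (125.00, 50.00).
hole: A = −π·21² = -1385.44, centroid at (85.00, 43.00).
ΣA = 23614.56 mm²
ΣAx̄ = (25000.00)(125.00) + (-1385.44)(85.00) = 3007237.40 mm³
ΣAȳ = (25000.00)(50.00) + (-1385.44)(43.00) = 1190425.98 mm³
x̄ = 3007237.40 / 23614.56 = 127.35 mm
ȳ = 1190425.98 / 23614.56 = 50.41 mm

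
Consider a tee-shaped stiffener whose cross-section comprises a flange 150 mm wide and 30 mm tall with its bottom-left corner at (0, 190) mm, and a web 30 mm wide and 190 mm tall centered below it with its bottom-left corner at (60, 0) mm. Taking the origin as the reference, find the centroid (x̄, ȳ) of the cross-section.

web: A = 30 × 190 = 5700.00, centroid at (75.00, 95.00).
flange: A = 150 × 30 = 4500.00, centroid at (75.00, 205.00).
ΣA = 10200.00 mm², ΣAx̄ = 765000.00 mm³, ΣAȳ = 1464000.00 mm³.
x̄ = 765000.00/10200.00 = 75.00 mm; ȳ = 1464000.00/10200.00 = 143.53 mm.

x̄ = 75.00 mm, ȳ = 143.53 mm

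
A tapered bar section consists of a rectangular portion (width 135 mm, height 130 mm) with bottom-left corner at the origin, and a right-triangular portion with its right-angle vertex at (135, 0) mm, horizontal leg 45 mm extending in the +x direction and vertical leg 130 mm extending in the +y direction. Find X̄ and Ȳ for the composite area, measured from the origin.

X̄ = 79.29 mm, Ȳ = 61.90 mm

rectangular portion: A = 135 × 130 = 17550.00, centroid at (67.50, 65.00).
triangular portion: A = ½·45·130 = 2925.00, centroid at (150.00, 43.33).
ΣA = 20475.00 mm²
ΣAX̄ = (17550.00)(67.50) + (2925.00)(150.00) = 1623375.00 mm³
ΣAȲ = (17550.00)(65.00) + (2925.00)(43.33) = 1267500.00 mm³
X̄ = 1623375.00 / 20475.00 = 79.29 mm
Ȳ = 1267500.00 / 20475.00 = 61.90 mm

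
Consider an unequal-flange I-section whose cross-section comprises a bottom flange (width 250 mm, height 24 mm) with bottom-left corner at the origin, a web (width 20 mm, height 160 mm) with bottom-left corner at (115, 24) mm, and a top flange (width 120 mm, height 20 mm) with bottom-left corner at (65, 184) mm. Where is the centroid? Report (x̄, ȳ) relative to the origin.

bottom flange: A = 250 × 24 = 6000.00, centroid at (125.00, 12.00).
web: A = 20 × 160 = 3200.00, centroid at (125.00, 104.00).
top flange: A = 120 × 20 = 2400.00, centroid at (125.00, 194.00).
ΣA = 11600.00 mm², ΣAx̄ = 1450000.00 mm³, ΣAȳ = 870400.00 mm³.
x̄ = 1450000.00/11600.00 = 125.00 mm; ȳ = 870400.00/11600.00 = 75.03 mm.

x̄ = 125.00 mm, ȳ = 75.03 mm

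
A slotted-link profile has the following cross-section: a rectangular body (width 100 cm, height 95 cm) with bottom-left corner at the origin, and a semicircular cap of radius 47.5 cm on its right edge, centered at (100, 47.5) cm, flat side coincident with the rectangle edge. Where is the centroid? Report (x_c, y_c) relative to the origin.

x_c = 69.06 cm, y_c = 47.50 cm

Part | A | x̄ᵢ | ȳᵢ | A·x̄ᵢ | A·ȳᵢ
rectangular body | 9500.00 | 50.00 | 47.50 | 475000.00 | 451250.00
semicircular end | 3544.11 | 120.16 | 47.50 | 425858.84 | 168345.19
Σ | 13044.11 |  |  | 900858.84 | 619595.19
x_c = 900858.84 / 13044.11 = 69.06 cm
y_c = 619595.19 / 13044.11 = 47.50 cm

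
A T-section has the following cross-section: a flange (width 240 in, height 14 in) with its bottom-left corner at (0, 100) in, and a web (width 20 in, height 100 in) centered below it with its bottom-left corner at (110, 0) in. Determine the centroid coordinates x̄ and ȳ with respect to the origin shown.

web: A = 20 × 100 = 2000.00, centroid at (120.00, 50.00).
flange: A = 240 × 14 = 3360.00, centroid at (120.00, 107.00).
ΣA = 5360.00 in²
ΣAx̄ = (2000.00)(120.00) + (3360.00)(120.00) = 643200.00 in³
ΣAȳ = (2000.00)(50.00) + (3360.00)(107.00) = 459520.00 in³
x̄ = 643200.00 / 5360.00 = 120.00 in
ȳ = 459520.00 / 5360.00 = 85.73 in

x̄ = 120.00 in, ȳ = 85.73 in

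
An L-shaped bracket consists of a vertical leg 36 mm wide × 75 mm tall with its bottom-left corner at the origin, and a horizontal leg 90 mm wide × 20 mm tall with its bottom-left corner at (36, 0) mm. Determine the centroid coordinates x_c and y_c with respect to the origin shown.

Part | A | x̄ᵢ | ȳᵢ | A·x̄ᵢ | A·ȳᵢ
vertical leg | 2700.00 | 18.00 | 37.50 | 48600.00 | 101250.00
horizontal leg | 1800.00 | 81.00 | 10.00 | 145800.00 | 18000.00
Σ | 4500.00 |  |  | 194400.00 | 119250.00
x_c = 194400.00 / 4500.00 = 43.20 mm
y_c = 119250.00 / 4500.00 = 26.50 mm

x_c = 43.20 mm, y_c = 26.50 mm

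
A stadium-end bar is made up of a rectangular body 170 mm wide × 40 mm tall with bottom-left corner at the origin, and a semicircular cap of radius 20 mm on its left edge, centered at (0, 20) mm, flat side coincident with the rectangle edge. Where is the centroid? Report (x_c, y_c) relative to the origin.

x_c = 77.09 mm, y_c = 20.00 mm

rectangular body: A = 170 × 40 = 6800.00, centroid at (85.00, 20.00).
semicircular end: A = ½π·20² = 628.32, centroid at (-8.49, 20.00).
ΣA = 7428.32 mm²
ΣAx_c = (6800.00)(85.00) + (628.32)(-8.49) = 572666.67 mm³
ΣAy_c = (6800.00)(20.00) + (628.32)(20.00) = 148566.37 mm³
x_c = 572666.67 / 7428.32 = 77.09 mm
y_c = 148566.37 / 7428.32 = 20.00 mm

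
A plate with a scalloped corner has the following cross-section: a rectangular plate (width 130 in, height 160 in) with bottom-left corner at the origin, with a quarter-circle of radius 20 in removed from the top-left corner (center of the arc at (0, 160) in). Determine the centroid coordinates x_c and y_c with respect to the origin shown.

Part | A | x̄ᵢ | ȳᵢ | A·x̄ᵢ | A·ȳᵢ
plate | 20800.00 | 65.00 | 80.00 | 1352000.00 | 1664000.00
removed quarter-circle | -314.16 | 8.49 | 151.51 | -2666.67 | -47598.82
Σ | 20485.84 |  |  | 1349333.33 | 1616401.18
x_c = 1349333.33 / 20485.84 = 65.87 in
y_c = 1616401.18 / 20485.84 = 78.90 in

x_c = 65.87 in, y_c = 78.90 in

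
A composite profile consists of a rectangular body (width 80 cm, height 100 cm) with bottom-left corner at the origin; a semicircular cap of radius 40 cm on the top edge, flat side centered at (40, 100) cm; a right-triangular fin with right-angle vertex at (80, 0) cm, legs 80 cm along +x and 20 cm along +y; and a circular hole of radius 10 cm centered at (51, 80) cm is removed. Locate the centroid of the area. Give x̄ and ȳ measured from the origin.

rectangular body: A = 80 × 100 = 8000.00, centroid at (40.00, 50.00).
semicircular top: A = ½π·40² = 2513.27, centroid at (40.00, 116.98).
triangular fin: A = ½·80·20 = 800.00, centroid at (106.67, 6.67).
hole: A = −π·10² = -314.16, centroid at (51.00, 80.00).
ΣA = 10999.11 cm², ΣAx̄ = 489842.18 cm³, ΣAȳ = 674194.67 cm³.
x̄ = 489842.18/10999.11 = 44.53 cm; ȳ = 674194.67/10999.11 = 61.30 cm.

x̄ = 44.53 cm, ȳ = 61.30 cm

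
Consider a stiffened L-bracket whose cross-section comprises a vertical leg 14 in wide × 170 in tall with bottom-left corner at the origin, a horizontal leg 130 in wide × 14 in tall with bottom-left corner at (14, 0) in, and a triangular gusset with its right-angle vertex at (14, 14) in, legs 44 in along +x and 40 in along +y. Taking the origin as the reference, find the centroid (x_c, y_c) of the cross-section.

x_c = 36.55 in, y_c = 47.07 in

vertical leg: A = 14 × 170 = 2380.00, centroid at (7.00, 85.00).
horizontal leg: A = 130 × 14 = 1820.00, centroid at (79.00, 7.00).
gusset: A = ½·44·40 = 880.00, centroid at (28.67, 27.33).
ΣA = 5080.00 in²
ΣAx_c = (2380.00)(7.00) + (1820.00)(79.00) + (880.00)(28.67) = 185666.67 in³
ΣAy_c = (2380.00)(85.00) + (1820.00)(7.00) + (880.00)(27.33) = 239093.33 in³
x_c = 185666.67 / 5080.00 = 36.55 in
y_c = 239093.33 / 5080.00 = 47.07 in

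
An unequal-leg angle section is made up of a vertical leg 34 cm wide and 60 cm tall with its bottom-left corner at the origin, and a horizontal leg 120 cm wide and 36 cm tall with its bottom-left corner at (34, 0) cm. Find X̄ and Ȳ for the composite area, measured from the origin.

Part | A | x̄ᵢ | ȳᵢ | A·x̄ᵢ | A·ȳᵢ
vertical leg | 2040.00 | 17.00 | 30.00 | 34680.00 | 61200.00
horizontal leg | 4320.00 | 94.00 | 18.00 | 406080.00 | 77760.00
Σ | 6360.00 |  |  | 440760.00 | 138960.00
X̄ = 440760.00 / 6360.00 = 69.30 cm
Ȳ = 138960.00 / 6360.00 = 21.85 cm

X̄ = 69.30 cm, Ȳ = 21.85 cm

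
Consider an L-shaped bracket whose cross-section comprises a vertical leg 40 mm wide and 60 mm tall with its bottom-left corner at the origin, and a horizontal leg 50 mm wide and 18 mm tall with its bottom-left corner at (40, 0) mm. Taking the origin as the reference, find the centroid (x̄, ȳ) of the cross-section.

x̄ = 32.27 mm, ȳ = 24.27 mm

Part | A | x̄ᵢ | ȳᵢ | A·x̄ᵢ | A·ȳᵢ
vertical leg | 2400.00 | 20.00 | 30.00 | 48000.00 | 72000.00
horizontal leg | 900.00 | 65.00 | 9.00 | 58500.00 | 8100.00
Σ | 3300.00 |  |  | 106500.00 | 80100.00
x̄ = 106500.00 / 3300.00 = 32.27 mm
ȳ = 80100.00 / 3300.00 = 24.27 mm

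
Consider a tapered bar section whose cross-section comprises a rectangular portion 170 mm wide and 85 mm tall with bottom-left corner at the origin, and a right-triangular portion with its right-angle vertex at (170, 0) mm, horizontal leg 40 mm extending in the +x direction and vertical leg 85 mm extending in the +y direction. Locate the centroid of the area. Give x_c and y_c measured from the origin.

rectangular portion: A = 170 × 85 = 14450.00, centroid at (85.00, 42.50).
triangular portion: A = ½·40·85 = 1700.00, centroid at (183.33, 28.33).
ΣA = 16150.00 mm², ΣAx_c = 1539916.67 mm³, ΣAy_c = 662291.67 mm³.
x_c = 1539916.67/16150.00 = 95.35 mm; y_c = 662291.67/16150.00 = 41.01 mm.

x_c = 95.35 mm, y_c = 41.01 mm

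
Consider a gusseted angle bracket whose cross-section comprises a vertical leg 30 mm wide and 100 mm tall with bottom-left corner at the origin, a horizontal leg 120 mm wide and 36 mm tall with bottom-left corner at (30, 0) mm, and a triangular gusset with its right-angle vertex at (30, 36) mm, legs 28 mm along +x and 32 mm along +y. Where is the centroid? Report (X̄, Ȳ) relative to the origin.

Part | A | x̄ᵢ | ȳᵢ | A·x̄ᵢ | A·ȳᵢ
vertical leg | 3000.00 | 15.00 | 50.00 | 45000.00 | 150000.00
horizontal leg | 4320.00 | 90.00 | 18.00 | 388800.00 | 77760.00
gusset | 448.00 | 39.33 | 46.67 | 17621.33 | 20906.67
Σ | 7768.00 |  |  | 451421.33 | 248666.67
X̄ = 451421.33 / 7768.00 = 58.11 mm
Ȳ = 248666.67 / 7768.00 = 32.01 mm

X̄ = 58.11 mm, Ȳ = 32.01 mm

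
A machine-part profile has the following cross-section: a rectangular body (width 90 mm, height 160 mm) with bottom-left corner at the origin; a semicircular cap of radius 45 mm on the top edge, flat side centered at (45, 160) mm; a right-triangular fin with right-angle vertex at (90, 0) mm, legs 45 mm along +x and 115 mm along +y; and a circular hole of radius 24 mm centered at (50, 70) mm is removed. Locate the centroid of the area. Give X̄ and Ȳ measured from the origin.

X̄ = 52.96 mm, Ȳ = 92.28 mm

rectangular body: A = 90 × 160 = 14400.00, centroid at (45.00, 80.00).
semicircular top: A = ½π·45² = 3180.86, centroid at (45.00, 179.10).
triangular fin: A = ½·45·115 = 2587.50, centroid at (105.00, 38.33).
hole: A = −π·24² = -1809.56, centroid at (50.00, 70.00).
ΣA = 18358.81 mm²
ΣAX̄ = (14400.00)(45.00) + (3180.86)(45.00) + (2587.50)(105.00) + (-1809.56)(50.00) = 972348.45 mm³
ΣAȲ = (14400.00)(80.00) + (3180.86)(179.10) + (2587.50)(38.33) + (-1809.56)(70.00) = 1694206.49 mm³
X̄ = 972348.45 / 18358.81 = 52.96 mm
Ȳ = 1694206.49 / 18358.81 = 92.28 mm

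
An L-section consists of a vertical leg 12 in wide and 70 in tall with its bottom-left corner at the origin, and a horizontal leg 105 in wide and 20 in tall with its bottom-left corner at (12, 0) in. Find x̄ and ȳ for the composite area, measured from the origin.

Part | A | x̄ᵢ | ȳᵢ | A·x̄ᵢ | A·ȳᵢ
vertical leg | 840.00 | 6.00 | 35.00 | 5040.00 | 29400.00
horizontal leg | 2100.00 | 64.50 | 10.00 | 135450.00 | 21000.00
Σ | 2940.00 |  |  | 140490.00 | 50400.00
x̄ = 140490.00 / 2940.00 = 47.79 in
ȳ = 50400.00 / 2940.00 = 17.14 in

x̄ = 47.79 in, ȳ = 17.14 in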